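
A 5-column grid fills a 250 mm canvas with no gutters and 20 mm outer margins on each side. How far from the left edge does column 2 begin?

Content = 250 − 2·20 = 210 mm.
210 / 5 = 42 mm per column.
Column 2 starts at margin + 1·(column + gutter) = 20 + 1·42 = 62 mm.

62 mm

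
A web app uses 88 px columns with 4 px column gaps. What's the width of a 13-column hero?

1192 px

13 columns plus 12 column gaps: 1144 + 48 = 1192 px.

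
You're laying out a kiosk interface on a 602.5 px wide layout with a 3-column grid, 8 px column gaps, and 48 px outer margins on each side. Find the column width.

163.5 px

Subtract both margins: 602.5 − 2·48 = 506.5 px.
3c + 2·8 = 506.5 → 3c = 490.5 → c = 163.5 px.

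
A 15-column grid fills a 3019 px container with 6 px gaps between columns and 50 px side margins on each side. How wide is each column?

Content width = 3019 − 2·50 = 2919 px.
15c + 14·6 = 2919 → 15c = 2835 → c = 189 px.

189 px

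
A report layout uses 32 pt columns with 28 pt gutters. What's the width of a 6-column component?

332 pt

Span of 6: 6·32 + 5·28 = 192 + 140 = 332 pt.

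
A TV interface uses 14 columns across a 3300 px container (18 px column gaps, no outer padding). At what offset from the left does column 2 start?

237 px

3300 − 13·18 = 3066; ÷14 gives c = 219 px.
No margin, so column 2 starts at 1·(column + gutter) = 1·237 = 237 px.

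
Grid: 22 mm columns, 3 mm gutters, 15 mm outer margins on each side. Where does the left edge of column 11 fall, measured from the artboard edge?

Each column+gutter stride is 25 mm; 10 of them past the 15 mm margin is 15 + 250 = 265 mm.

265 mm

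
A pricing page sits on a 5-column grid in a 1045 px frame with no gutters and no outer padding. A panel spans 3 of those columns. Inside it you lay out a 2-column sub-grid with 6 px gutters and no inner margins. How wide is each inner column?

5c = 1045 → c = 209 px.
With no gutters, 3 columns span 3·209 = 627 px.
627 − 1·6 = 621; ÷2 gives d = 310.5 px.

310.5 px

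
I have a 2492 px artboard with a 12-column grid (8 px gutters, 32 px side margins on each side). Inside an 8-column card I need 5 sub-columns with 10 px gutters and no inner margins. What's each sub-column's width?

Inside the margins: 2492 − 64 = 2428 px.
2428 − 11·8 = 2340; ÷12 gives c = 195 px.
8 columns plus 7 gutters: 1560 + 56 = 1616 px.
1616 − 4·10 = 1576; ÷5 gives d = 315.2 px.

315.2 px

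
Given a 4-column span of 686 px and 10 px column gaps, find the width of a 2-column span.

4 columns + 3 column gaps: 4c + 3·10 = 686.
4c = 686 − 30 = 656, so c = 164 px.
Span of 2: 2·164 + 1·10 = 328 + 10 = 338 px.

338 px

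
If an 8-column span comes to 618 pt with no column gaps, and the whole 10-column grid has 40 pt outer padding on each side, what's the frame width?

8c = 618 → c = 77.25 pt.
Frame = 2·40 + 10·77.25 = 80 + 772.5 = 852.5 pt.

852.5 pt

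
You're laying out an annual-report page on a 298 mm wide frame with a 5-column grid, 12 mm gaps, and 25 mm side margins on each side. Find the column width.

40 mm

Subtract both margins: 298 − 2·25 = 248 mm.
248 − 4·12 = 200; ÷5 gives c = 40 mm.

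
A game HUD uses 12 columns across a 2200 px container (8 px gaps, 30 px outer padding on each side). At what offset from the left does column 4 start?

Subtract both margins: 2200 − 2·30 = 2140 px.
Subtracting 11 gaps of 8 leaves 2052 for 12 columns, so c = 171 px.
Before column 4: the margin + 3 columns + 3 gaps.
Offset = 30 + 3·(171 + 8) = 30 + 537 = 567 px.

567 px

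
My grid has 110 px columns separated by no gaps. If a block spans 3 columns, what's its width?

With no gaps, 3 columns span 3·110 = 330 px.

330 px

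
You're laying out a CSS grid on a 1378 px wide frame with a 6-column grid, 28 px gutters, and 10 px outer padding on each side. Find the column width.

203 px

Take off 20 px of margins, leaving 1358 px.
1358 − 5·28 = 1218; ÷6 gives c = 203 px.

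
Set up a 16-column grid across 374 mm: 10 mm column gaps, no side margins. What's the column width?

Subtracting 15 column gaps of 10 leaves 224 for 16 columns, so c = 14 mm.

14 mm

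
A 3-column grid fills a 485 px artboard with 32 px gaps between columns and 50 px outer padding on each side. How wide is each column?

107 px

Subtract both margins: 485 − 2·50 = 385 px.
385 − 2·32 = 321; ÷3 gives c = 107 px.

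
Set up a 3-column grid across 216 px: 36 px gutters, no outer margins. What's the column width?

Subtracting 2 gutters of 36 leaves 144 for 3 columns, so c = 48 px.

48 px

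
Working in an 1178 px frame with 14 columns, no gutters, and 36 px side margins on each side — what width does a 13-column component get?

Content width = 1178 − 2·36 = 1106 px.
14c = 1106 → c = 79 px.
With no gutters, 13 columns span 13·79 = 1027 px.

1027 px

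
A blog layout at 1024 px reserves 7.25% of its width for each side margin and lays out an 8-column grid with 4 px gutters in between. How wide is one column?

Margins: 7.25% × 1024 = 74.24 px each, so content = 1024 − 148.48 = 875.52 px.
8c + 7·4 = 875.52 → 8c = 847.52 → c = 105.94 px.

105.94 px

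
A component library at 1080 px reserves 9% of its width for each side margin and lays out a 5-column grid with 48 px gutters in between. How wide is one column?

Each margin = 9% of 1080 = 97.2 px; content = 1080 − 2·97.2 = 885.6 px.
885.6 − 4·48 = 693.6; ÷5 gives c = 138.72 px.

138.72 px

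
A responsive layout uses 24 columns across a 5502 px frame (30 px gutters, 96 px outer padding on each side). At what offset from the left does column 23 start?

4991 px

Content = 5502 − 2·96 = 5310 px.
24c + 23·30 = 5310 → 24c = 4620 → c = 192.5 px.
Before column 23: the margin + 22 columns + 22 gutters.
Offset = 96 + 22·(192.5 + 30) = 96 + 4895 = 4991 px.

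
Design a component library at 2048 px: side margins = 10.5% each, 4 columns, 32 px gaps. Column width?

380.48 px

Each margin = 10.5% of 2048 = 215.04 px; content = 2048 − 2·215.04 = 1617.92 px.
1617.92 − 3·32 = 1521.92; ÷4 gives c = 380.48 px.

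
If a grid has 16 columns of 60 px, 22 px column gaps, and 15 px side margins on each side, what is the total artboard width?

1320 px

Total width: 2·15 + 16·60 + 15·22 = 1320 px.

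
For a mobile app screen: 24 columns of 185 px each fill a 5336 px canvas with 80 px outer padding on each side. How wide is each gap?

Inside the margins: 5336 − 160 = 5176 px.
24 columns take 24·185 = 4440 px; remaining 736 splits into 23 gaps.
g = 736 / 23 = 32 px.

32 px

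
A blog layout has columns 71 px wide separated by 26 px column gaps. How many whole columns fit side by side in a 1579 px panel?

16 columns

Each extra column adds 71 + 26 = 97 px.
(1579 + 26) / 97 = 16.55, so 16 columns fit.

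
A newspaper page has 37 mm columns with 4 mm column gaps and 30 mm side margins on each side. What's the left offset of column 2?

Column 2 starts at margin + 1·(column + gutter) = 30 + 1·41 = 71 mm.

71 mm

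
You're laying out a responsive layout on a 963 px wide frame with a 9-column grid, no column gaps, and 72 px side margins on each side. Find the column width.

91 px

Inside the margins: 963 − 144 = 819 px.
819 / 9 = 91 px per column.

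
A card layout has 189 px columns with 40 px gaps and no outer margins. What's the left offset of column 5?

Each column+gutter stride is 229 px; with no margin, 4 of them is 916 px.

916 px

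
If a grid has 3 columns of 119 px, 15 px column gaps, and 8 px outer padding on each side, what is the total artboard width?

Artboard = 2·8 + 3·119 + 2·15 = 16 + 357 + 30 = 403 px.

403 px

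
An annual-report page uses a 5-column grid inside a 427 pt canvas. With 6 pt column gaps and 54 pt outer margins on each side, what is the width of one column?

59 pt

Subtract both margins: 427 − 2·54 = 319 pt.
5 columns + 4 column gaps: 5c + 4·6 = 319.
5c = 319 − 24 = 295, so c = 59 pt.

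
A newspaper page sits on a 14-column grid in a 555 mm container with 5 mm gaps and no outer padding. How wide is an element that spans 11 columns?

435 mm

14 columns + 13 gaps: 14c + 13·5 = 555.
14c = 555 − 65 = 490, so c = 35 mm.
Span of 11: 11·35 + 10·5 = 385 + 50 = 435 mm.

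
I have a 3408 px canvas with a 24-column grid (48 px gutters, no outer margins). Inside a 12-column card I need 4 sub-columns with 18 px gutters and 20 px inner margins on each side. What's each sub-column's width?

396.5 px

Subtracting 23 gutters of 48 leaves 2304 for 24 columns, so c = 96 px.
12 columns plus 11 gutters: 1152 + 528 = 1680 px.
Inner content = 1680 − 2·20 = 1640 px.
1640 − 3·18 = 1586; ÷4 gives d = 396.5 px.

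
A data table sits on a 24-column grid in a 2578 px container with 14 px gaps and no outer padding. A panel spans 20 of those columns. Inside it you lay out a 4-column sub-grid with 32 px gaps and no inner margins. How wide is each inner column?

512.5 px

24c + 23·14 = 2578 → 24c = 2256 → c = 94 px.
Span of 20: 20·94 + 19·14 = 1880 + 266 = 2146 px.
2146 − 3·32 = 2050; ÷4 gives d = 512.5 px.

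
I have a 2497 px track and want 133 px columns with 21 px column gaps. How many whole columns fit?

16 columns: 16·133 + 15·21 = 2443 px ≤ 2497.
17 columns: 2597 px > 2497. So 16.

16 columns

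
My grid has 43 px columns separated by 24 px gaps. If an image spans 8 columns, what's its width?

8-column span = 8·43 + 7·24 = 512 px.

512 px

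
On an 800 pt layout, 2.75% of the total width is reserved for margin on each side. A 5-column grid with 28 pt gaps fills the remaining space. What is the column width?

128.8 pt

Each margin = 2.75% of 800 = 22 pt; content = 800 − 2·22 = 756 pt.
756 − 4·28 = 644; ÷5 gives c = 128.8 pt.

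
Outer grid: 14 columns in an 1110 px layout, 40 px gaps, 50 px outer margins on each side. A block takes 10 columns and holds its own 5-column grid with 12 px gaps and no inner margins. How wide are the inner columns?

132.4 px

Inside the margins: 1110 − 100 = 1010 px.
14c + 13·40 = 1010 → 14c = 490 → c = 35 px.
10-column span = 10·35 + 9·40 = 710 px.
Subtracting 4 gaps of 12 leaves 662 for 5 columns, so d = 132.4 px.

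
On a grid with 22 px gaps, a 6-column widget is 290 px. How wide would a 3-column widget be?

6c + 5·22 = 290 → 6c = 180 → c = 30 px.
Span of 3: 3·30 + 2·22 = 90 + 44 = 134 px.

134 px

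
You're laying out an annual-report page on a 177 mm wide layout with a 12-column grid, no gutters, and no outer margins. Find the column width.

14.75 mm

12c = 177 → c = 14.75 mm.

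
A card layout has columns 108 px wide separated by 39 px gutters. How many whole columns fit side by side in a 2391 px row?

16 columns: 16·108 + 15·39 = 2313 px ≤ 2391.
17 columns: 2460 px > 2391. So 16.

16 columns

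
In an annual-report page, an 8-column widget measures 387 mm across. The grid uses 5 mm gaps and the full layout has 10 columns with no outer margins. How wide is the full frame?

8c + 7·5 = 387 → 8c = 352 → c = 44 mm.
Frame = 10·44 + 9·5 = 440 + 45 = 485 mm.

485 mm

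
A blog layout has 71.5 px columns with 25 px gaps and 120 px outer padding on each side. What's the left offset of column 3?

313 px

Before column 3: the margin + 2 columns + 2 gaps.
Offset = 120 + 2·(71.5 + 25) = 120 + 193 = 313 px.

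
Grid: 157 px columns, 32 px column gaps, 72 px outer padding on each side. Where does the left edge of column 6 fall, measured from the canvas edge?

1017 px

Each column+gutter stride is 189 px; 5 of them past the 72 px margin is 72 + 945 = 1017 px.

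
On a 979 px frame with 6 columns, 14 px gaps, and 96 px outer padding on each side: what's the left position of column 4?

Content = 979 − 2·96 = 787 px.
6c + 5·14 = 787 → 6c = 717 → c = 119.5 px.
Column 4 starts at margin + 3·(column + gutter) = 96 + 3·133.5 = 496.5 px.

496.5 px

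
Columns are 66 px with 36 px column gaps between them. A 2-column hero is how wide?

168 px

2-column span = 2·66 + 1·36 = 168 px.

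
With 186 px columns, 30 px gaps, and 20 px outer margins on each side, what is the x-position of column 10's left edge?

1964 px

Before column 10: the margin + 9 columns + 9 gaps.
Offset = 20 + 9·(186 + 30) = 20 + 1944 = 1964 px.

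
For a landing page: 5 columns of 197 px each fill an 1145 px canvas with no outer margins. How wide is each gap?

40 px

Columns use 985 px, leaving 160 px across 4 gaps = 40 px each.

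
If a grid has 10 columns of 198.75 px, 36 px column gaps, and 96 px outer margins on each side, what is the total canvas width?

Canvas = 2·96 + 10·198.75 + 9·36 = 192 + 1987.5 + 324 = 2503.5 px.

2503.5 px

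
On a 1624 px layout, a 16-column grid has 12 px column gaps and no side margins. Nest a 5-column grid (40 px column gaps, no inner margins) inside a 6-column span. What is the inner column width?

88.3 px

1624 − 15·12 = 1444; ÷16 gives c = 90.25 px.
Span of 6: 6·90.25 + 5·12 = 541.5 + 60 = 601.5 px.
Subtracting 4 column gaps of 40 leaves 441.5 for 5 columns, so d = 88.3 px.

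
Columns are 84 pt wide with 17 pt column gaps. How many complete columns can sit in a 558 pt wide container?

5 columns

k columns need k·84 + (k−1)·17 = k·101 − 17.
k·101 − 17 ≤ 558 → k ≤ 575 / 101 ≈ 5.69, so k = 5.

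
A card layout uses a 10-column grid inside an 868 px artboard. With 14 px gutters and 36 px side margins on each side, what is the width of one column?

67 px

Subtract both margins: 868 − 2·36 = 796 px.
Subtracting 9 gutters of 14 leaves 670 for 10 columns, so c = 67 px.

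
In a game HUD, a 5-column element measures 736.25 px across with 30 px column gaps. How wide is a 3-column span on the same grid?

429.75 px

Subtracting 4 column gaps of 30 leaves 616.25 for 5 columns, so c = 123.25 px.
Span of 3: 3·123.25 + 2·30 = 369.75 + 60 = 429.75 px.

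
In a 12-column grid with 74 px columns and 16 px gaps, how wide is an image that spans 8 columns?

704 px

Span of 8: 8·74 + 7·16 = 592 + 112 = 704 px.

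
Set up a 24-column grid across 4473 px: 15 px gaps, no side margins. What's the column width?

4473 − 23·15 = 4128; ÷24 gives c = 172 px.

172 px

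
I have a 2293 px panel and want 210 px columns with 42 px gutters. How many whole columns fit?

9 columns: 9·210 + 8·42 = 2226 px ≤ 2293.
10 columns: 2478 px > 2293. So 9.

9 columns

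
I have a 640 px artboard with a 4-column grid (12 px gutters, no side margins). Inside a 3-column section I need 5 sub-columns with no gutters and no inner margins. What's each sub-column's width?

95.4 px

4c + 3·12 = 640 → 4c = 604 → c = 151 px.
Span of 3: 3·151 + 2·12 = 453 + 24 = 477 px.
477 / 5 = 95.4 px per column.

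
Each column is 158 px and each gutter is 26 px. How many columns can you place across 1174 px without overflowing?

6 columns

Each extra column adds 158 + 26 = 184 px.
(1174 + 26) / 184 = 6.52, so 6 columns fit.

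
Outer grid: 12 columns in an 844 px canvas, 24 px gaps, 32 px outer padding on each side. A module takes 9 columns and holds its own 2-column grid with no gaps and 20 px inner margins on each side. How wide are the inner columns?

269.5 px

Subtract both margins: 844 − 2·32 = 780 px.
Subtracting 11 gaps of 24 leaves 516 for 12 columns, so c = 43 px.
9-column span = 9·43 + 8·24 = 579 px.
Inner content = 579 − 2·20 = 539 px.
With no gaps, each column is 539/2 = 269.5 px.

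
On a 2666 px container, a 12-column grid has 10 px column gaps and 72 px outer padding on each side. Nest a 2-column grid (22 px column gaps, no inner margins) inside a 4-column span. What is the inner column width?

Inside the margins: 2666 − 144 = 2522 px.
12c + 11·10 = 2522 → 12c = 2412 → c = 201 px.
4-column span = 4·201 + 3·10 = 834 px.
Subtracting 1 column gap of 22 leaves 812 for 2 columns, so d = 406 px.

406 px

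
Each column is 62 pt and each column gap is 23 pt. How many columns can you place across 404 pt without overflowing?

5 columns

k columns need k·62 + (k−1)·23 = k·85 − 23.
k·85 − 23 ≤ 404 → k ≤ 427 / 85 ≈ 5.02, so k = 5.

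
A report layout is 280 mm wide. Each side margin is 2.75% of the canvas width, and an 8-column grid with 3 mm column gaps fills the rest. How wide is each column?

Each margin = 2.75% of 280 = 7.7 mm; content = 280 − 2·7.7 = 264.6 mm.
Subtracting 7 column gaps of 3 leaves 243.6 for 8 columns, so c = 30.45 mm.

30.45 mm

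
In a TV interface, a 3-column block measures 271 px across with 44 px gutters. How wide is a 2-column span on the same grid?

166 px

Subtracting 2 gutters of 44 leaves 183 for 3 columns, so c = 61 px.
2-column span = 2·61 + 1·44 = 166 px.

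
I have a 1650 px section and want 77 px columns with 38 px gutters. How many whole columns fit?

14 columns: 14·77 + 13·38 = 1572 px ≤ 1650.
15 columns: 1687 px > 1650. So 14.

14 columns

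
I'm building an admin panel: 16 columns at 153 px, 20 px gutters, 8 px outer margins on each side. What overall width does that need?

2764 px

Layout = 2·8 + 16·153 + 15·20 = 16 + 2448 + 300 = 2764 px.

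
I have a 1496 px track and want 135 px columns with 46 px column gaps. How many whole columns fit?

8 columns

8 columns: 8·135 + 7·46 = 1402 px ≤ 1496.
9 columns: 1583 px > 1496. So 8.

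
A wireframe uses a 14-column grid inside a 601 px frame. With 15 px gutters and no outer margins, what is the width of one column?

14c + 13·15 = 601 → 14c = 406 → c = 29 px.

29 px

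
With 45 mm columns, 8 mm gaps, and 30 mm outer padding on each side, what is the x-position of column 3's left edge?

136 mm

Each column+gutter stride is 53 mm; 2 of them past the 30 mm margin is 30 + 106 = 136 mm.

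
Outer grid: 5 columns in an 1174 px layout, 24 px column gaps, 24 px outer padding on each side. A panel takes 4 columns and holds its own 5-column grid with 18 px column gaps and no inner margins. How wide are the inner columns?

Take off 48 px of margins, leaving 1126 px.
5 columns + 4 column gaps: 5c + 4·24 = 1126.
5c = 1126 − 96 = 1030, so c = 206 px.
Span of 4: 4·206 + 3·24 = 824 + 72 = 896 px.
5d + 4·18 = 896 → 5d = 824 → d = 164.8 px.

164.8 px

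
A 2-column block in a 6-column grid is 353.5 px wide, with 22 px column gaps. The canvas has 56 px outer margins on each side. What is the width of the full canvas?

1216.5 px

Subtracting 1 column gap of 22 leaves 331.5 for 2 columns, so c = 165.75 px.
Total width: 2·56 + 6·165.75 + 5·22 = 1216.5 px.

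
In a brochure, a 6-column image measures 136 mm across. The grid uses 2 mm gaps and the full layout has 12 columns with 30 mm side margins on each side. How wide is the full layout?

334 mm

136 − 5·2 = 126; ÷6 gives c = 21 mm.
Adding margins, columns and gutters: 60 + 252 + 22 = 334 mm.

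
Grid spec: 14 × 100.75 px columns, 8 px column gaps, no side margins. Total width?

Summing: 1410.5 + 104 = 1514.5 px.

1514.5 px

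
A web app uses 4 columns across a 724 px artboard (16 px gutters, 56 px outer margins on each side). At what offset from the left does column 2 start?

213 px

Inside the margins: 724 − 112 = 612 px.
612 − 3·16 = 564; ÷4 gives c = 141 px.
Each column+gutter stride is 157 px; 1 of them past the 56 px margin is 56 + 157 = 213 px.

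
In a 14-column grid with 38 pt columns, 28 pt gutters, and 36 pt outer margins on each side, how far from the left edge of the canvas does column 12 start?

Each column+gutter stride is 66 pt; 11 of them past the 36 pt margin is 36 + 726 = 762 pt.

762 pt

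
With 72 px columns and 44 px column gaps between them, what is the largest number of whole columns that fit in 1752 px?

15 columns

Each extra column adds 72 + 44 = 116 px.
(1752 + 44) / 116 = 15.48, so 15 columns fit.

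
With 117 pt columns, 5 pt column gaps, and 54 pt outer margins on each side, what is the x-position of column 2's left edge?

176 pt

Before column 2: the margin + 1 column + 1 column gap.
Offset = 54 + 1·(117 + 5) = 54 + 122 = 176 pt.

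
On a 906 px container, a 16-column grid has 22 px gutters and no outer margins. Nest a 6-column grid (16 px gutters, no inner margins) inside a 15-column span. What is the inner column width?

906 − 15·22 = 576; ÷16 gives c = 36 px.
Span of 15: 15·36 + 14·22 = 540 + 308 = 848 px.
6d + 5·16 = 848 → 6d = 768 → d = 128 px.

128 px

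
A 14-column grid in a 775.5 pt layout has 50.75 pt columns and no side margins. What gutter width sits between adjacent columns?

14 columns take 14·50.75 = 710.5 pt; remaining 65 splits into 13 gutters.
g = 65 / 13 = 5 pt.

5 pt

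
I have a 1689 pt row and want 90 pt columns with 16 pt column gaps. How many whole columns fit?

Each extra column adds 90 + 16 = 106 pt.
(1689 + 16) / 106 = 16.08, so 16 columns fit.

16 columns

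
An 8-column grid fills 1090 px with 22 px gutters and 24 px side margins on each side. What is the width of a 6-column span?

Content width = 1090 − 2·24 = 1042 px.
8 columns + 7 gutters: 8c + 7·22 = 1042.
8c = 1042 − 154 = 888, so c = 111 px.
6 columns plus 5 gutters: 666 + 110 = 776 px.

776 px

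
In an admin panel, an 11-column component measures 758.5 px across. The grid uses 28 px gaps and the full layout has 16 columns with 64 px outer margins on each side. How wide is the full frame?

11c + 10·28 = 758.5 → 11c = 478.5 → c = 43.5 px.
Frame = 2·64 + 16·43.5 + 15·28 = 128 + 696 + 420 = 1244 px.

1244 px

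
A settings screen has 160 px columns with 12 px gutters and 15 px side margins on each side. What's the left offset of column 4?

Column 4 starts at margin + 3·(column + gutter) = 15 + 3·172 = 531 px.

531 px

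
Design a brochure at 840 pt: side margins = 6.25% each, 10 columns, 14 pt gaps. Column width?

60.9 pt

Margins: 6.25% × 840 = 52.5 pt each, so content = 840 − 105 = 735 pt.
735 − 9·14 = 609; ÷10 gives c = 60.9 pt.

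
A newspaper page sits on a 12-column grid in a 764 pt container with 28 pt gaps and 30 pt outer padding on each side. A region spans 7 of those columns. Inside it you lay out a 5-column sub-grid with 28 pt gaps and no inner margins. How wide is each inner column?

57.4 pt

Subtract both margins: 764 − 2·30 = 704 pt.
704 − 11·28 = 396; ÷12 gives c = 33 pt.
7-column span = 7·33 + 6·28 = 399 pt.
5d + 4·28 = 399 → 5d = 287 → d = 57.4 pt.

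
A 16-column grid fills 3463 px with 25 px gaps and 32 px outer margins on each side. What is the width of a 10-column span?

2115 px

Content width = 3463 − 2·32 = 3399 px.
16 columns + 15 gaps: 16c + 15·25 = 3399.
16c = 3399 − 375 = 3024, so c = 189 px.
10 columns plus 9 gaps: 1890 + 225 = 2115 px.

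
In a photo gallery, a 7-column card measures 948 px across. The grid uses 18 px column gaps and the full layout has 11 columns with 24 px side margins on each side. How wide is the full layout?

Subtracting 6 column gaps of 18 leaves 840 for 7 columns, so c = 120 px.
Layout = 2·24 + 11·120 + 10·18 = 48 + 1320 + 180 = 1548 px.

1548 px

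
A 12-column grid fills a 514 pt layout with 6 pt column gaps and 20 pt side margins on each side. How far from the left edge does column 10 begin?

380 pt

Inside the margins: 514 − 40 = 474 pt.
474 − 11·6 = 408; ÷12 gives c = 34 pt.
Before column 10: the margin + 9 columns + 9 column gaps.
Offset = 20 + 9·(34 + 6) = 20 + 360 = 380 pt.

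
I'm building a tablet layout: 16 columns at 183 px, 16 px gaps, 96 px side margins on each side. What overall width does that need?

3360 px

Frame = 2·96 + 16·183 + 15·16 = 192 + 2928 + 240 = 3360 px.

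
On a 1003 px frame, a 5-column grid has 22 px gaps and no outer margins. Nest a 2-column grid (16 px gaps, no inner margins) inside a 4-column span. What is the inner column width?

391 px

Subtracting 4 gaps of 22 leaves 915 for 5 columns, so c = 183 px.
4-column span = 4·183 + 3·22 = 798 px.
2d + 1·16 = 798 → 2d = 782 → d = 391 px.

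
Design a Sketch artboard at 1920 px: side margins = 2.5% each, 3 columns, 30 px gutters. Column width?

Each margin = 2.5% of 1920 = 48 px; content = 1920 − 2·48 = 1824 px.
1824 − 2·30 = 1764; ÷3 gives c = 588 px.

588 px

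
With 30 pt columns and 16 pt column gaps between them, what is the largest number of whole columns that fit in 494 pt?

11 columns

Each extra column adds 30 + 16 = 46 pt.
(494 + 16) / 46 = 11.09, so 11 columns fit.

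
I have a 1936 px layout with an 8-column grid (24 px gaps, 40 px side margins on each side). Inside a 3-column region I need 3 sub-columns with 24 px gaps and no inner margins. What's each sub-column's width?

Take off 80 px of margins, leaving 1856 px.
8 columns + 7 gaps: 8c + 7·24 = 1856.
8c = 1856 − 168 = 1688, so c = 211 px.
Span of 3: 3·211 + 2·24 = 633 + 48 = 681 px.
Subtracting 2 gaps of 24 leaves 633 for 3 columns, so d = 211 px.

211 px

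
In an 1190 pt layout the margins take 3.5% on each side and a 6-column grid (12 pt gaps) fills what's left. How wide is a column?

Each margin = 3.5% of 1190 = 41.65 pt; content = 1190 − 2·41.65 = 1106.7 pt.
1106.7 − 5·12 = 1046.7; ÷6 gives c = 174.45 pt.

174.45 pt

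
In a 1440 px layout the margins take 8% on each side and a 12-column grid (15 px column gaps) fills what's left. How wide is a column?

1440 × (1 − 2·8%) = 1440 × 84% = 1209.6 px for the columns.
1209.6 − 11·15 = 1044.6; ÷12 gives c = 87.05 px.

87.05 px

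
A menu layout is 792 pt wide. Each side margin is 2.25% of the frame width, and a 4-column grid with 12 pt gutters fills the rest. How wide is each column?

792 × (1 − 2·2.25%) = 792 × 95.5% = 756.36 pt for the columns.
4c + 3·12 = 756.36 → 4c = 720.36 → c = 180.09 pt.

180.09 pt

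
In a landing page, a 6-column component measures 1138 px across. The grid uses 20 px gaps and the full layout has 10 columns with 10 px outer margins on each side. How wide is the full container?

Subtracting 5 gaps of 20 leaves 1038 for 6 columns, so c = 173 px.
Adding margins, columns and gutters: 20 + 1730 + 180 = 1930 px.

1930 px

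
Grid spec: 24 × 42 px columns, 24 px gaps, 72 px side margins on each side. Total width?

Total width: 2·72 + 24·42 + 23·24 = 1704 px.

1704 px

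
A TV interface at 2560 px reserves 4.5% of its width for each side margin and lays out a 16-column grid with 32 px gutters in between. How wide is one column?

Each margin = 4.5% of 2560 = 115.2 px; content = 2560 − 2·115.2 = 2329.6 px.
16 columns + 15 gutters: 16c + 15·32 = 2329.6.
16c = 2329.6 − 480 = 1849.6, so c = 115.6 px.

115.6 px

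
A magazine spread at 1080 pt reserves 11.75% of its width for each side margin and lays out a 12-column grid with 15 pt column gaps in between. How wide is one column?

55.1 pt

Margins: 11.75% × 1080 = 126.9 pt each, so content = 1080 − 253.8 = 826.2 pt.
Subtracting 11 column gaps of 15 leaves 661.2 for 12 columns, so c = 55.1 pt.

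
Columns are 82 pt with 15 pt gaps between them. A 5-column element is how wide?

470 pt

5-column span = 5·82 + 4·15 = 470 pt.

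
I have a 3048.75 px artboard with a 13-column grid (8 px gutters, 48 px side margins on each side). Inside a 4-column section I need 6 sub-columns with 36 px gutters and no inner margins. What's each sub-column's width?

Take off 96 px of margins, leaving 2952.75 px.
2952.75 − 12·8 = 2856.75; ÷13 gives c = 219.75 px.
4 columns plus 3 gutters: 879 + 24 = 903 px.
6d + 5·36 = 903 → 6d = 723 → d = 120.5 px.

120.5 px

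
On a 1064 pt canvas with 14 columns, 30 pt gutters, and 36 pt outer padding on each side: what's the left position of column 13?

Subtract both margins: 1064 − 2·36 = 992 pt.
14c + 13·30 = 992 → 14c = 602 → c = 43 pt.
Before column 13: the margin + 12 columns + 12 gutters.
Offset = 36 + 12·(43 + 30) = 36 + 876 = 912 pt.

912 pt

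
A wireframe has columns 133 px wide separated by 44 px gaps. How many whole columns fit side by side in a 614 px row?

3 columns: 3·133 + 2·44 = 487 px ≤ 614.
4 columns: 664 px > 614. So 3.

3 columns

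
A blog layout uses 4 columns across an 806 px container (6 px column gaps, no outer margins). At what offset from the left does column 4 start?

609 px

Subtracting 3 column gaps of 6 leaves 788 for 4 columns, so c = 197 px.
No margin, so column 4 starts at 3·(column + gutter) = 3·203 = 609 px.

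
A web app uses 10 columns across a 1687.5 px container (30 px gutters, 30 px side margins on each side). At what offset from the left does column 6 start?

Content = 1687.5 − 2·30 = 1627.5 px.
1627.5 − 9·30 = 1357.5; ÷10 gives c = 135.75 px.
Before column 6: the margin + 5 columns + 5 gutters.
Offset = 30 + 5·(135.75 + 30) = 30 + 828.75 = 858.75 px.

858.75 px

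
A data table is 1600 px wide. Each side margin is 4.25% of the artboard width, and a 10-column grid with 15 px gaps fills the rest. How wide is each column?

132.9 px

1600 × (1 − 2·4.25%) = 1600 × 91.5% = 1464 px for the columns.
1464 − 9·15 = 1329; ÷10 gives c = 132.9 px.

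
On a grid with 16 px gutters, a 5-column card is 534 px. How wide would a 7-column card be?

Subtracting 4 gutters of 16 leaves 470 for 5 columns, so c = 94 px.
7-column span = 7·94 + 6·16 = 754 px.

754 px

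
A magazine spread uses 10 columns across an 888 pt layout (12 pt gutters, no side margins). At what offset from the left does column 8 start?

10 columns + 9 gutters: 10c + 9·12 = 888.
10c = 888 − 108 = 780, so c = 78 pt.
No margin, so column 8 starts at 7·(column + gutter) = 7·90 = 630 pt.

630 pt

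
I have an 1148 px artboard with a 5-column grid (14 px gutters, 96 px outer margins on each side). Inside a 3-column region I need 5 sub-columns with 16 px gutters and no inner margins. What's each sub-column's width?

100.8 px

Outer content = 1148 − 2·96 = 956 px.
Subtracting 4 gutters of 14 leaves 900 for 5 columns, so c = 180 px.
Span of 3: 3·180 + 2·14 = 540 + 28 = 568 px.
5d + 4·16 = 568 → 5d = 504 → d = 100.8 px.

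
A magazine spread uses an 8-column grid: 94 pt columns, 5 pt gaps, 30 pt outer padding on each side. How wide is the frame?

Adding margins, columns and gutters: 60 + 752 + 35 = 847 pt.

847 pt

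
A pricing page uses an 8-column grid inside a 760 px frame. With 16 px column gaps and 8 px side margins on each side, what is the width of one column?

Content width = 760 − 2·8 = 744 px.
8c + 7·16 = 744 → 8c = 632 → c = 79 px.

79 px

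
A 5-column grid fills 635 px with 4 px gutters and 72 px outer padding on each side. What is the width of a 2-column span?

194 px

Subtract both margins: 635 − 2·72 = 491 px.
5 columns + 4 gutters: 5c + 4·4 = 491.
5c = 491 − 16 = 475, so c = 95 px.
2-column span = 2·95 + 1·4 = 194 px.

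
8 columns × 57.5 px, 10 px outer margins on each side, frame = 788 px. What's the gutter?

Subtract both margins: 788 − 2·10 = 768 px.
8 columns take 8·57.5 = 460 px; remaining 308 splits into 7 gutters.
g = 308 / 7 = 44 px.

44 px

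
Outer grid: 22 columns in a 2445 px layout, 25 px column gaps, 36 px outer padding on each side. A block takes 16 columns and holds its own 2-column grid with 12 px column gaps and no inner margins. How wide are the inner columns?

853.5 px

Subtract both margins: 2445 − 2·36 = 2373 px.
22c + 21·25 = 2373 → 22c = 1848 → c = 84 px.
16 columns plus 15 column gaps: 1344 + 375 = 1719 px.
1719 − 1·12 = 1707; ÷2 gives d = 853.5 px.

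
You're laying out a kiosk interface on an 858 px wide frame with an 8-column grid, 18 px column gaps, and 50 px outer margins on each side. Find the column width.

79 px

Subtract both margins: 858 − 2·50 = 758 px.
8 columns + 7 column gaps: 8c + 7·18 = 758.
8c = 758 − 126 = 632, so c = 79 px.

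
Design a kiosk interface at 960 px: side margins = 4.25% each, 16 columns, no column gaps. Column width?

960 × (1 − 2·4.25%) = 960 × 91.5% = 878.4 px for the columns.
With no column gaps, each column is 878.4/16 = 54.9 px.

54.9 px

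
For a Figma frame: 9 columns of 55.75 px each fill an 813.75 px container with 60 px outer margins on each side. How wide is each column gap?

Inside the margins: 813.75 − 120 = 693.75 px.
9 columns take 9·55.75 = 501.75 px; remaining 192 splits into 8 column gaps.
g = 192 / 8 = 24 px.

24 px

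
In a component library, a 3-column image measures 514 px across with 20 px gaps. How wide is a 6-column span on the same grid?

3 columns + 2 gaps: 3c + 2·20 = 514.
3c = 514 − 40 = 474, so c = 158 px.
6-column span = 6·158 + 5·20 = 1048 px.

1048 px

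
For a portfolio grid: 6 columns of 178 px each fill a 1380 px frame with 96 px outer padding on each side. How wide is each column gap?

24 px

Inside the margins: 1380 − 192 = 1188 px.
6 columns take 6·178 = 1068 px; remaining 120 splits into 5 column gaps.
g = 120 / 5 = 24 px.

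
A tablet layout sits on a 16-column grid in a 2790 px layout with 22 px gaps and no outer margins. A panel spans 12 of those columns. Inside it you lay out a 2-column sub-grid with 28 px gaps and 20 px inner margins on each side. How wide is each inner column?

1009.5 px

2790 − 15·22 = 2460; ÷16 gives c = 153.75 px.
Span of 12: 12·153.75 + 11·22 = 1845 + 242 = 2087 px.
Inner content = 2087 − 2·20 = 2047 px.
2 columns + 1 gap: 2d + 1·28 = 2047.
2d = 2047 − 28 = 2019, so d = 1009.5 px.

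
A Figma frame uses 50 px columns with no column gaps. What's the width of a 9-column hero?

9-column span = 9·50 = 450 px.

450 px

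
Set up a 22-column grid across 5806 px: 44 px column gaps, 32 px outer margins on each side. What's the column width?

219 px

Subtract both margins: 5806 − 2·32 = 5742 px.
5742 − 21·44 = 4818; ÷22 gives c = 219 px.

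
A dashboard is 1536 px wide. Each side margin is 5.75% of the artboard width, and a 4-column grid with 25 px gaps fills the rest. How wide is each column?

1536 × (1 − 2·5.75%) = 1536 × 88.5% = 1359.36 px for the columns.
4 columns + 3 gaps: 4c + 3·25 = 1359.36.
4c = 1359.36 − 75 = 1284.36, so c = 321.09 px.

321.09 px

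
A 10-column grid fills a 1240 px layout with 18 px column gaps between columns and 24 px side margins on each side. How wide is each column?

103 px

Subtract both margins: 1240 − 2·24 = 1192 px.
10c + 9·18 = 1192 → 10c = 1030 → c = 103 px.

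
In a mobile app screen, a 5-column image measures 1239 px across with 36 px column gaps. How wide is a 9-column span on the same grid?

2259 px

5 columns + 4 column gaps: 5c + 4·36 = 1239.
5c = 1239 − 144 = 1095, so c = 219 px.
9-column span = 9·219 + 8·36 = 2259 px.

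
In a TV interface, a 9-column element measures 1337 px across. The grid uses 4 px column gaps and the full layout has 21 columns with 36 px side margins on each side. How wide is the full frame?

Subtracting 8 column gaps of 4 leaves 1305 for 9 columns, so c = 145 px.
Adding margins, columns and gutters: 72 + 3045 + 80 = 3197 px.

3197 px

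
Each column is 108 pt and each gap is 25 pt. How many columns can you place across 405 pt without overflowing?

3 columns: 3·108 + 2·25 = 374 pt ≤ 405.
4 columns: 507 pt > 405. So 3.

3 columns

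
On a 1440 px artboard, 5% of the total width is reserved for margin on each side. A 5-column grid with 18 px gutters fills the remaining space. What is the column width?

244.8 px

Margins: 5% × 1440 = 72 px each, so content = 1440 − 144 = 1296 px.
1296 − 4·18 = 1224; ÷5 gives c = 244.8 px.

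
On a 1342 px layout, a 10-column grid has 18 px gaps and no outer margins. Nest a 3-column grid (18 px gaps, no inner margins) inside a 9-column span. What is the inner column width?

390 px

Subtracting 9 gaps of 18 leaves 1180 for 10 columns, so c = 118 px.
Span of 9: 9·118 + 8·18 = 1062 + 144 = 1206 px.
3 columns + 2 gaps: 3d + 2·18 = 1206.
3d = 1206 − 36 = 1170, so d = 390 px.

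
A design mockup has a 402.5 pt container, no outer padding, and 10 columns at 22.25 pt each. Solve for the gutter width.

10 columns take 10·22.25 = 222.5 pt; remaining 180 splits into 9 gutters.
g = 180 / 9 = 20 pt.

20 pt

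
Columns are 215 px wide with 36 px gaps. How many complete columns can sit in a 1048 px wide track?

4 columns

k columns need k·215 + (k−1)·36 = k·251 − 36.
k·251 − 36 ≤ 1048 → k ≤ 1084 / 251 ≈ 4.32, so k = 4.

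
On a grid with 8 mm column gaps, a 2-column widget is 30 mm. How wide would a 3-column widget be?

49 mm

2c + 1·8 = 30 → 2c = 22 → c = 11 mm.
3-column span = 3·11 + 2·8 = 49 mm.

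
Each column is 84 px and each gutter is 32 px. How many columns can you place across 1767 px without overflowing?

Each extra column adds 84 + 32 = 116 px.
(1767 + 32) / 116 = 15.51, so 15 columns fit.

15 columns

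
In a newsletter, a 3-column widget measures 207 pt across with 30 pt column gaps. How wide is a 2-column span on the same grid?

207 − 2·30 = 147; ÷3 gives c = 49 pt.
2-column span = 2·49 + 1·30 = 128 pt.

128 pt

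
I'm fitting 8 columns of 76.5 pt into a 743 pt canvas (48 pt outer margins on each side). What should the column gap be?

Take off 96 pt of margins, leaving 647 pt.
Columns use 612 pt, leaving 35 pt across 7 column gaps = 5 pt each.

5 pt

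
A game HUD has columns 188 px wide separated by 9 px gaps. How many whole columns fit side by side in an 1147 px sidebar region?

5 columns

Each extra column adds 188 + 9 = 197 px.
(1147 + 9) / 197 = 5.87, so 5 columns fit.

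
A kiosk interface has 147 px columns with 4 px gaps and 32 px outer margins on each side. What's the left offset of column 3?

Each column+gutter stride is 151 px; 2 of them past the 32 px margin is 32 + 302 = 334 px.

334 px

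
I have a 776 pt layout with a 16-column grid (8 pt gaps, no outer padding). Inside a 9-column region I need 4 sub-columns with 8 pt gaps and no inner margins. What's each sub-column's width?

16 columns + 15 gaps: 16c + 15·8 = 776.
16c = 776 − 120 = 656, so c = 41 pt.
9 columns plus 8 gaps: 369 + 64 = 433 pt.
433 − 3·8 = 409; ÷4 gives d = 102.25 pt.

102.25 pt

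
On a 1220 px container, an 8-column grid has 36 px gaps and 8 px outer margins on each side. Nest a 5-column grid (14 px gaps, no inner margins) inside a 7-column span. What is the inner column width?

Subtract both margins: 1220 − 2·8 = 1204 px.
8c + 7·36 = 1204 → 8c = 952 → c = 119 px.
7-column span = 7·119 + 6·36 = 1049 px.
1049 − 4·14 = 993; ÷5 gives d = 198.6 px.

198.6 px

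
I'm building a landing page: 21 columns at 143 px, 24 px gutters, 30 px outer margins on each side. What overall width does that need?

3543 px

Adding margins, columns and gutters: 60 + 3003 + 480 = 3543 px.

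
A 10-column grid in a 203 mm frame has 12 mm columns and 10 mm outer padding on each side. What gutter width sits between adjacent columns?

Take off 20 mm of margins, leaving 183 mm.
Columns use 120 mm, leaving 63 mm across 9 gutters = 7 mm each.

7 mm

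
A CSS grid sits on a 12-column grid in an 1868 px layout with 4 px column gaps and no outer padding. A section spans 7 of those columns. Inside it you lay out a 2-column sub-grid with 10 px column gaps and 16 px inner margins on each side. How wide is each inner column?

523 px

1868 − 11·4 = 1824; ÷12 gives c = 152 px.
7-column span = 7·152 + 6·4 = 1088 px.
Inner content = 1088 − 2·16 = 1056 px.
2 columns + 1 column gap: 2d + 1·10 = 1056.
2d = 1056 − 10 = 1046, so d = 523 px.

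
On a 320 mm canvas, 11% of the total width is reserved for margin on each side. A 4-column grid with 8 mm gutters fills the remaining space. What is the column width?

56.4 mm

320 × (1 − 2·11%) = 320 × 78% = 249.6 mm for the columns.
249.6 − 3·8 = 225.6; ÷4 gives c = 56.4 mm.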